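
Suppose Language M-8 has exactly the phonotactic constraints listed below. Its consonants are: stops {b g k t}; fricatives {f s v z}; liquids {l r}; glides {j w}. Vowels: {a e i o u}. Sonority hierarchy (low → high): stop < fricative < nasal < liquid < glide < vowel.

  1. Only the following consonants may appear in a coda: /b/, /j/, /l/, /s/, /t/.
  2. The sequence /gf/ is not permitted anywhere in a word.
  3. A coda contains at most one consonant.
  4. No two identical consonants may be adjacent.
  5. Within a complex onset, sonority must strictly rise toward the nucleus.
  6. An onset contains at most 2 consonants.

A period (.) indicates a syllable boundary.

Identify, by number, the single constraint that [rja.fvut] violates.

[rja.fvut]: syllable 2 onset /fv/: /f/ (fricative, 2) → /v/ (fricative, 2) does not rise.
This is a violation of constraint 5: "Within a complex onset, sonority must strictly rise toward the nucleus."
The remaining constraints (1, 2, 3, 4, 6) are satisfied.

5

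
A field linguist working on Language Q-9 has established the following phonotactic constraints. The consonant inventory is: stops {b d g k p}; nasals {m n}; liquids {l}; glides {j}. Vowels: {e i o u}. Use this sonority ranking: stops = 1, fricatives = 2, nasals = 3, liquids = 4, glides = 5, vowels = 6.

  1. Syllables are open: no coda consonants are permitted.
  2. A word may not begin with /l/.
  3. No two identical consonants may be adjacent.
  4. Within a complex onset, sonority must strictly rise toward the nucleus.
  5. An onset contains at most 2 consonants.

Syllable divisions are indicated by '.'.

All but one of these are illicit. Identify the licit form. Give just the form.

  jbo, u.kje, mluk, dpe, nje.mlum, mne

u.kje

jbo — violates constraint 4: syllable 1 onset /jb/: /j/ (glide, 5) → /b/ (stop, 1) does not rise → illicit
u.kje — σ1 onset /∅/, coda /∅/ ok; σ2 onset /kj/ (1→5 rises), coda /∅/ ok → licit
mluk — violates constraint 1: syllable 1 coda /k/ has 1 consonant (> 0) → illicit
dpe — violates constraint 4: syllable 1 onset /dp/: /d/ (stop, 1) → /p/ (stop, 1) does not rise → illicit
nje.mlum — violates constraint 1: syllable 2 coda /m/ has 1 consonant (> 0) → illicit
mne — violates constraint 4: syllable 1 onset /mn/: /m/ (nasal, 3) → /n/ (nasal, 3) does not rise → illicit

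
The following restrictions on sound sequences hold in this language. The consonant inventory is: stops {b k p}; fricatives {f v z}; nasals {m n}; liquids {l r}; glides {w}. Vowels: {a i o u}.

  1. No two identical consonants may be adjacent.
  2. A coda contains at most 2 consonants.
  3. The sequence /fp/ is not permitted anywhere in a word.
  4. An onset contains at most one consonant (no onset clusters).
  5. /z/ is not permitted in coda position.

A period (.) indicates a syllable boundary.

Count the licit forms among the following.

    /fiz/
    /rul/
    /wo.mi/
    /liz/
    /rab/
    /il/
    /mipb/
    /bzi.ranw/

5

/fiz/ — violates constraint 5: syllable 1 coda contains /z/ → illicit
/rul/ — σ1 onset /r/, coda /l/ ok → licit
/wo.mi/ — σ1 onset /w/, coda /∅/ ok; σ2 onset /m/, coda /∅/ ok → licit
/liz/ — violates constraint 5: syllable 1 coda contains /z/ → illicit
/rab/ — σ1 onset /r/, coda /b/ ok → licit
/il/ — σ1 onset /∅/, coda /l/ ok → licit
/mipb/ — σ1 onset /m/, coda /pb/ (2C) ok → licit
/bzi.ranw/ — violates constraint 4: syllable 1 onset /bz/ has 2 consonants (> 1) → illicit
Licit: /rul/, /wo.mi/, /rab/, /il/, /mipb/ → 5.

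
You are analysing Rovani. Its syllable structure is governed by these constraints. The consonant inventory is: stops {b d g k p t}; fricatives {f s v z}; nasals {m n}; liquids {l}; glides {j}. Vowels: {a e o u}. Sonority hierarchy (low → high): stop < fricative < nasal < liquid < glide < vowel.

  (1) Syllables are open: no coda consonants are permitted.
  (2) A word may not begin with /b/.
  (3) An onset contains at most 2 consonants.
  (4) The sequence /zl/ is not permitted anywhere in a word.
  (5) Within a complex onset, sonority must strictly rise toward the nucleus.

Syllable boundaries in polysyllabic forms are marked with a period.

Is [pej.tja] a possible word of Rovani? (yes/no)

[pej.tja] — violates constraint 1: syllable 1 coda /j/ has 1 consonant (> 0) → phonotactically illegal

no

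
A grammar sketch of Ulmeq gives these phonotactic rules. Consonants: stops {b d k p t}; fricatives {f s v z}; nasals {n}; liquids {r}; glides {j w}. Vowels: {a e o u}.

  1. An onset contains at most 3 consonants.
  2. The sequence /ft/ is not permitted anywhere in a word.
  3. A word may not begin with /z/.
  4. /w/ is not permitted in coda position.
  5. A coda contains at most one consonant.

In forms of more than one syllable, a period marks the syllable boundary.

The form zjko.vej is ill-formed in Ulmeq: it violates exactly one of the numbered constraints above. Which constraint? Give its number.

zjko.vej: word begins with /z/.
This is a violation of constraint 3: "A word may not begin with /z/."
The remaining constraints (1, 2, 4, 5) are satisfied.

3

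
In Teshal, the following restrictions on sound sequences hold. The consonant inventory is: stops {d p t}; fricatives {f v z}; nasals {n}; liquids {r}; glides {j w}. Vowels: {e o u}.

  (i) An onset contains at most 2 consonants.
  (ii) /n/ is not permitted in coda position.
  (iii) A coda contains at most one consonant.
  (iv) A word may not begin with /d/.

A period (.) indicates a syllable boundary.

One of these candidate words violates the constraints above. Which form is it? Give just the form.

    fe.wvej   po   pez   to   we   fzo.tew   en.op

fe.wvej — σ1 onset /f/, coda /∅/ ok; σ2 onset /wv/ (2C), coda /j/ ok → permitted
po — σ1 onset /p/, coda /∅/ ok → permitted
pez — σ1 onset /p/, coda /z/ ok → permitted
to — σ1 onset /t/, coda /∅/ ok → permitted
we — σ1 onset /w/, coda /∅/ ok → permitted
fzo.tew — σ1 onset /fz/ (2C), coda /∅/ ok; σ2 onset /t/, coda /w/ ok → permitted
en.op — violates constraint (ii): syllable 1 coda contains /n/ → not permitted

en.op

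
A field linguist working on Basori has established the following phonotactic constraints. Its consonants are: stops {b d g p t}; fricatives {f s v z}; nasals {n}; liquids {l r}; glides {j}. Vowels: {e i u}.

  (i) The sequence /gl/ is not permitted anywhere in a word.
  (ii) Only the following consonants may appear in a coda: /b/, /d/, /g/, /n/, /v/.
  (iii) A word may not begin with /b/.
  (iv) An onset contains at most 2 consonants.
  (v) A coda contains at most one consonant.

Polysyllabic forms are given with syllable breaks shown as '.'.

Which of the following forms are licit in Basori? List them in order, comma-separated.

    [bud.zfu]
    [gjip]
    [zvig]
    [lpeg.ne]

[bud.zfu] — violates constraint (iii): word begins with /b/ → illicit
[gjip] — violates constraint (ii): syllable 1 coda contains /p/, which is not a licensed coda consonant → illicit
[zvig] — σ1 onset /zv/ (2C), coda /g/ ok → licit
[lpeg.ne] — σ1 onset /lp/ (2C), coda /g/ ok; σ2 onset /n/, coda /∅/ ok → licit

[zvig], [lpeg.ne]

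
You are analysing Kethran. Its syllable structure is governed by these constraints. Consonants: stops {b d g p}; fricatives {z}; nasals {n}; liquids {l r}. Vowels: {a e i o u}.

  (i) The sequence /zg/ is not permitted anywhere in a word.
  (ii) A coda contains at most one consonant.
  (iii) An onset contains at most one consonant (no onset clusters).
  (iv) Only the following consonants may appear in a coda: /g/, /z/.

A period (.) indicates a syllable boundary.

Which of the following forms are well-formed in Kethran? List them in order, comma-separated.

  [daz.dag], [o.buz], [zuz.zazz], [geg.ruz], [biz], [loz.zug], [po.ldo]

[daz.dag] — σ1 onset /d/, coda /z/ ok; σ2 onset /d/, coda /g/ ok → well-formed
[o.buz] — σ1 onset /∅/, coda /∅/ ok; σ2 onset /b/, coda /z/ ok → well-formed
[zuz.zazz] — violates constraint (ii): syllable 2 coda /zz/ has 2 consonants (> 1) → ill-formed
[geg.ruz] — σ1 onset /g/, coda /g/ ok; σ2 onset /r/, coda /z/ ok → well-formed
[biz] — σ1 onset /b/, coda /z/ ok → well-formed
[loz.zug] — σ1 onset /l/, coda /z/ ok; σ2 onset /z/, coda /g/ ok → well-formed
[po.ldo] — violates constraint (iii): syllable 2 onset /ld/ has 2 consonants (> 1) → ill-formed

[daz.dag], [o.buz], [geg.ruz], [biz], [loz.zug]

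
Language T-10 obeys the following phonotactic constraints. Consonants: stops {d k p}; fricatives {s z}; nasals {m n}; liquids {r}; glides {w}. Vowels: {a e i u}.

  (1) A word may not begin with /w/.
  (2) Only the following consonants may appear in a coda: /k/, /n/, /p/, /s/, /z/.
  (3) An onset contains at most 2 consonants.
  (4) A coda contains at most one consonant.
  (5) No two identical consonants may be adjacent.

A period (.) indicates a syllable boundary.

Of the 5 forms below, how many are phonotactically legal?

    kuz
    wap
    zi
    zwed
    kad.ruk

2

kuz — σ1 onset /k/, coda /z/ ok → phonotactically legal
wap — violates constraint 1: word begins with /w/ → phonotactically illegal
zi — σ1 onset /z/, coda /∅/ ok → phonotactically legal
zwed — violates constraint 2: syllable 1 coda contains /d/, which is not a licensed coda consonant → phonotactically illegal
kad.ruk — violates constraint 2: syllable 1 coda contains /d/, which is not a licensed coda consonant → phonotactically illegal
Phonotactically legal: kuz, zi → 2.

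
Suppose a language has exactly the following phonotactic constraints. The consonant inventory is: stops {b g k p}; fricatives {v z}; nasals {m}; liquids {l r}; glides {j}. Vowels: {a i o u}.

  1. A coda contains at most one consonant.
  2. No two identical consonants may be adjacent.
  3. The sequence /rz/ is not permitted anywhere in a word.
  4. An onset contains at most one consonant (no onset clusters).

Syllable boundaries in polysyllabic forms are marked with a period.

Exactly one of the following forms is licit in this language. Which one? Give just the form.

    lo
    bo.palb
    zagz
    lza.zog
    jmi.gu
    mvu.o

lo

lo — σ1 onset /l/, coda /∅/ ok → licit
bo.palb — violates constraint 1: syllable 2 coda /lb/ has 2 consonants (> 1) → illicit
zagz — violates constraint 1: syllable 1 coda /gz/ has 2 consonants (> 1) → illicit
lza.zog — violates constraint 4: syllable 1 onset /lz/ has 2 consonants (> 1) → illicit
jmi.gu — violates constraint 4: syllable 1 onset /jm/ has 2 consonants (> 1) → illicit
mvu.o — violates constraint 4: syllable 1 onset /mv/ has 2 consonants (> 1) → illicit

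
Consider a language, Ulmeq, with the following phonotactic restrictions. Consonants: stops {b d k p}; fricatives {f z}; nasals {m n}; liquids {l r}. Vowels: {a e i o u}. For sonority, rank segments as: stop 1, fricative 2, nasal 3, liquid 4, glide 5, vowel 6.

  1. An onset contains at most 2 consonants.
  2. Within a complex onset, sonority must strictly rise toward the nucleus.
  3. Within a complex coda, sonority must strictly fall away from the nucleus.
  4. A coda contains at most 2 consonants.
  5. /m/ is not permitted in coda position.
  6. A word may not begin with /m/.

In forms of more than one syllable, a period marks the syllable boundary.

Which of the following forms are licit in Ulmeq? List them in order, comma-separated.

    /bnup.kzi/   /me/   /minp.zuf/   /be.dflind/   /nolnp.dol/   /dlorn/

/bnup.kzi/, /dlorn/

/bnup.kzi/ — σ1 onset /bn/ (1→3 rises), coda /p/ ok; σ2 onset /kz/ (1→2 rises), coda /∅/ ok → licit
/me/ — violates constraint 6: word begins with /m/ → illicit
/minp.zuf/ — violates constraint 6: word begins with /m/ → illicit
/be.dflind/ — violates constraint 1: syllable 2 onset /dfl/ has 3 consonants (> 2) → illicit
/nolnp.dol/ — violates constraint 4: syllable 1 coda /lnp/ has 3 consonants (> 2) → illicit
/dlorn/ — σ1 onset /dl/ (1→4 rises), coda /rn/ (4→3 falls) ok → licit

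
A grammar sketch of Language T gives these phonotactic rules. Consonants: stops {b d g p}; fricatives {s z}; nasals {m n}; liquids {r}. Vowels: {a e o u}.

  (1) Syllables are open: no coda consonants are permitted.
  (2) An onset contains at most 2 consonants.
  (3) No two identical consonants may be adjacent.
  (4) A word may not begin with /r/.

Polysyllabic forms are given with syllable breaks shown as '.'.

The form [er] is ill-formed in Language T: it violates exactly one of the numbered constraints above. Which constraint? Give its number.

1

[er]: syllable 1 coda /r/ has 1 consonant (> 0).
This is a violation of constraint 1: "Syllables are open: no coda consonants are permitted."
The remaining constraints (2, 3, 4) are satisfied.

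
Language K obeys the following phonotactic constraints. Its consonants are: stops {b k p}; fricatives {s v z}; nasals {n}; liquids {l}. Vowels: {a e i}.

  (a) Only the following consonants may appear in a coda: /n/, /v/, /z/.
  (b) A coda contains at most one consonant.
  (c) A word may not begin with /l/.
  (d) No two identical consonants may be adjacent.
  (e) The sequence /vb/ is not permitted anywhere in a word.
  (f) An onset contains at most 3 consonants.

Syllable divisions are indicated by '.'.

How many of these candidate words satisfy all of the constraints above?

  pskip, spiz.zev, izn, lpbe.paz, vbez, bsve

pskip — violates constraint (a): syllable 1 coda contains /p/, which is not a licensed coda consonant → illicit
spiz.zev — violates constraint (d): adjacent identical consonants /zz/ → illicit
izn — violates constraint (b): syllable 1 coda /zn/ has 2 consonants (> 1) → illicit
lpbe.paz — violates constraint (c): word begins with /l/ → illicit
vbez — violates constraint (e): contains banned sequence /vb/ → illicit
bsve — σ1 onset /bsv/ (3C), coda /∅/ ok → licit
Licit: bsve → 1.

1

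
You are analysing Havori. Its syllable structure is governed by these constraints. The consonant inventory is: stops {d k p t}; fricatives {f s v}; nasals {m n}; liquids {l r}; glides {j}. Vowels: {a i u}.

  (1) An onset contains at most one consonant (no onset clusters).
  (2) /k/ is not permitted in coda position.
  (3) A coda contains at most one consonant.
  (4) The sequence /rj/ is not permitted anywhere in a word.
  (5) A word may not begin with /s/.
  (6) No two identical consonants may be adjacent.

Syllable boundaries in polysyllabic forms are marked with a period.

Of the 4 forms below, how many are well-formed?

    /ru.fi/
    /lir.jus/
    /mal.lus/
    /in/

/ru.fi/ — σ1 onset /r/, coda /∅/ ok; σ2 onset /f/, coda /∅/ ok → well-formed
/lir.jus/ — violates constraint 4: contains banned sequence /rj/ → ill-formed
/mal.lus/ — violates constraint 6: adjacent identical consonants /ll/ → ill-formed
/in/ — σ1 onset /∅/, coda /n/ ok → well-formed
Well-formed: /ru.fi/, /in/ → 2.

2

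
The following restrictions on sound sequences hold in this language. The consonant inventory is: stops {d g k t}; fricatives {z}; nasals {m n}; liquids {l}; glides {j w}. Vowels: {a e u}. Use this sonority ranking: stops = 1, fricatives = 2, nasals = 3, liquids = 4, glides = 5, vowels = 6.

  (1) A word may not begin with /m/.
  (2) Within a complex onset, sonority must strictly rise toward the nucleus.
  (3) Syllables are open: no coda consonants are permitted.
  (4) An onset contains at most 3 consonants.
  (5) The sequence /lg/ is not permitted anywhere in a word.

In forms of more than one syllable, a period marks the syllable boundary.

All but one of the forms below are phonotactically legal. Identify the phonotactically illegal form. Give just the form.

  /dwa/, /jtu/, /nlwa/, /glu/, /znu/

/dwa/ — σ1 onset /dw/ (1→5 rises), coda /∅/ ok → phonotactically legal
/jtu/ — violates constraint 2: syllable 1 onset /jt/: /j/ (glide, 5) → /t/ (stop, 1) does not rise → phonotactically illegal
/nlwa/ — σ1 onset /nlw/ (3→4→5 rises), coda /∅/ ok → phonotactically legal
/glu/ — σ1 onset /gl/ (1→4 rises), coda /∅/ ok → phonotactically legal
/znu/ — σ1 onset /zn/ (2→3 rises), coda /∅/ ok → phonotactically legal

/jtu/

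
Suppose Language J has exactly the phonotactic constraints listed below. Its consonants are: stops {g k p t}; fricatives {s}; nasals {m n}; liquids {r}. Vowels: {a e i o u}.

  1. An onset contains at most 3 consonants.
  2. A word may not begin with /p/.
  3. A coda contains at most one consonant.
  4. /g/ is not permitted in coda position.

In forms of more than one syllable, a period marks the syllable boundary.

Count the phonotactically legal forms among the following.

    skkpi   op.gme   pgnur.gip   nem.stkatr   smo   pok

2

skkpi — violates constraint 1: syllable 1 onset /skkp/ has 4 consonants (> 3) → phonotactically illegal
op.gme — σ1 onset /∅/, coda /p/ ok; σ2 onset /gm/ (2C), coda /∅/ ok → phonotactically legal
pgnur.gip — violates constraint 2: word begins with /p/ → phonotactically illegal
nem.stkatr — violates constraint 3: syllable 2 coda /tr/ has 2 consonants (> 1) → phonotactically illegal
smo — σ1 onset /sm/ (2C), coda /∅/ ok → phonotactically legal
pok — violates constraint 2: word begins with /p/ → phonotactically illegal
Phonotactically legal: op.gme, smo → 2.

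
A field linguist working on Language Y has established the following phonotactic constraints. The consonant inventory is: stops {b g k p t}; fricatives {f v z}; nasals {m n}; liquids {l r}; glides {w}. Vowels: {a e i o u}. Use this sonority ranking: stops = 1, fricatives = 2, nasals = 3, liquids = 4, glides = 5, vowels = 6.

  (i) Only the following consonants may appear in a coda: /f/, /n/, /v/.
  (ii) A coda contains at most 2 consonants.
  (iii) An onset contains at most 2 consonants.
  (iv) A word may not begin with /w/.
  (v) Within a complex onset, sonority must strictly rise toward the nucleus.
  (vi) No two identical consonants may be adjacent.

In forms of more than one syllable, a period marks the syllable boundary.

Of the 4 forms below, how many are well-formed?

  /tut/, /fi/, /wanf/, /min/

/tut/ — violates constraint (i): syllable 1 coda contains /t/, which is not a licensed coda consonant → ill-formed
/fi/ — σ1 onset /f/, coda /∅/ ok → well-formed
/wanf/ — violates constraint (iv): word begins with /w/ → ill-formed
/min/ — σ1 onset /m/, coda /n/ ok → well-formed
Well-formed: /fi/, /min/ → 2.

2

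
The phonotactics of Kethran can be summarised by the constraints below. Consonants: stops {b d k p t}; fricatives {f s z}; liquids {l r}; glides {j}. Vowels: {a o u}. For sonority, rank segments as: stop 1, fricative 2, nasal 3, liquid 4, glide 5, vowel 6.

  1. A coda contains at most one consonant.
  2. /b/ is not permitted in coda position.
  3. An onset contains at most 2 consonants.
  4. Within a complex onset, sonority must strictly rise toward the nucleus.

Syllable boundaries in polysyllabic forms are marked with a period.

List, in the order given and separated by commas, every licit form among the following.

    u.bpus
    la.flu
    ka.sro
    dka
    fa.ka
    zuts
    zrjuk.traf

u.bpus — violates constraint 4: syllable 2 onset /bp/: /b/ (stop, 1) → /p/ (stop, 1) does not rise → illicit
la.flu — σ1 onset /l/, coda /∅/ ok; σ2 onset /fl/ (2→4 rises), coda /∅/ ok → licit
ka.sro — σ1 onset /k/, coda /∅/ ok; σ2 onset /sr/ (2→4 rises), coda /∅/ ok → licit
dka — violates constraint 4: syllable 1 onset /dk/: /d/ (stop, 1) → /k/ (stop, 1) does not rise → illicit
fa.ka — σ1 onset /f/, coda /∅/ ok; σ2 onset /k/, coda /∅/ ok → licit
zuts — violates constraint 1: syllable 1 coda /ts/ has 2 consonants (> 1) → illicit
zrjuk.traf — violates constraint 3: syllable 1 onset /zrj/ has 3 consonants (> 2) → illicit

la.flu, ka.sro, fa.ka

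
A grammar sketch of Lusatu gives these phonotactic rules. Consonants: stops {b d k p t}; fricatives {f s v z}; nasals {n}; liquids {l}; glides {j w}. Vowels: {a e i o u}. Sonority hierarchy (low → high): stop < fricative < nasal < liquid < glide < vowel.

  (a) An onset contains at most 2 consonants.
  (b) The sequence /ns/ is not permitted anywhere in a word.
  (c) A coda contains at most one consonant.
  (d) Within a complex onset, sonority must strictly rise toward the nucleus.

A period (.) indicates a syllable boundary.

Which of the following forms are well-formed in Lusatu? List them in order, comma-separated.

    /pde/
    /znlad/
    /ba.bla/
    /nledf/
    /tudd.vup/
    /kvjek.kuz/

/ba.bla/

/pde/ — violates constraint (d): syllable 1 onset /pd/: /p/ (stop, 1) → /d/ (stop, 1) does not rise → ill-formed
/znlad/ — violates constraint (a): syllable 1 onset /znl/ has 3 consonants (> 2) → ill-formed
/ba.bla/ — σ1 onset /b/, coda /∅/ ok; σ2 onset /bl/ (1→4 rises), coda /∅/ ok → well-formed
/nledf/ — violates constraint (c): syllable 1 coda /df/ has 2 consonants (> 1) → ill-formed
/tudd.vup/ — violates constraint (c): syllable 1 coda /dd/ has 2 consonants (> 1) → ill-formed
/kvjek.kuz/ — violates constraint (a): syllable 1 onset /kvj/ has 3 consonants (> 2) → ill-formed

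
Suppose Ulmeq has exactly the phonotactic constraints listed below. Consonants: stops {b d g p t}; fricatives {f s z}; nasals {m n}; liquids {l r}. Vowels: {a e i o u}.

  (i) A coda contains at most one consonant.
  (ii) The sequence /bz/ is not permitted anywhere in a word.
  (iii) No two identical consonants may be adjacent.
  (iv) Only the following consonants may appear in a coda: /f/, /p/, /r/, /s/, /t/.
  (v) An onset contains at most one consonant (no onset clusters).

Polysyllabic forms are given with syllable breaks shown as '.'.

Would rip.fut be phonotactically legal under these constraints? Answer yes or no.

rip.fut — σ1 onset /r/, coda /p/ ok; σ2 onset /f/, coda /t/ ok → phonotactically legal

yes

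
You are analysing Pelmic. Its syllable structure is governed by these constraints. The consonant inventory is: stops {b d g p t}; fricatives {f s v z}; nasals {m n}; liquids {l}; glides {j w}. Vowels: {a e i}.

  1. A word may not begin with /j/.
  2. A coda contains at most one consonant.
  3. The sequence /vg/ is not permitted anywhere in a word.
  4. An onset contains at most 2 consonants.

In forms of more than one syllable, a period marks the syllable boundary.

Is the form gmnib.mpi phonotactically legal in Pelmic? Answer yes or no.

gmnib.mpi — violates constraint 4: syllable 1 onset /gmn/ has 3 consonants (> 2) → phonotactically illegal

no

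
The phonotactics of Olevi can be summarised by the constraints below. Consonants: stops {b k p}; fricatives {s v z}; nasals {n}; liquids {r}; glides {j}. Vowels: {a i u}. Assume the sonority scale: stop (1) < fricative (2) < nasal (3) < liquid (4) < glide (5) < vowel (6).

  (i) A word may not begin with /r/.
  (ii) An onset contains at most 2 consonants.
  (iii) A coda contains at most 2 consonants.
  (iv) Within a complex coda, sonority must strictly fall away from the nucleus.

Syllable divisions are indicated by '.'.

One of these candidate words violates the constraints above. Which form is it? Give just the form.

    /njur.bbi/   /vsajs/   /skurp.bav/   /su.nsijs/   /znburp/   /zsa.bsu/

/znburp/

/njur.bbi/ — σ1 onset /nj/ (2C), coda /r/ ok; σ2 onset /bb/ (2C), coda /∅/ ok → licit
/vsajs/ — σ1 onset /vs/ (2C), coda /js/ (5→2 falls) ok → licit
/skurp.bav/ — σ1 onset /sk/ (2C), coda /rp/ (4→1 falls) ok; σ2 onset /b/, coda /v/ ok → licit
/su.nsijs/ — σ1 onset /s/, coda /∅/ ok; σ2 onset /ns/ (2C), coda /js/ (5→2 falls) ok → licit
/znburp/ — violates constraint (ii): syllable 1 onset /znb/ has 3 consonants (> 2) → illicit
/zsa.bsu/ — σ1 onset /zs/ (2C), coda /∅/ ok; σ2 onset /bs/ (2C), coda /∅/ ok → licit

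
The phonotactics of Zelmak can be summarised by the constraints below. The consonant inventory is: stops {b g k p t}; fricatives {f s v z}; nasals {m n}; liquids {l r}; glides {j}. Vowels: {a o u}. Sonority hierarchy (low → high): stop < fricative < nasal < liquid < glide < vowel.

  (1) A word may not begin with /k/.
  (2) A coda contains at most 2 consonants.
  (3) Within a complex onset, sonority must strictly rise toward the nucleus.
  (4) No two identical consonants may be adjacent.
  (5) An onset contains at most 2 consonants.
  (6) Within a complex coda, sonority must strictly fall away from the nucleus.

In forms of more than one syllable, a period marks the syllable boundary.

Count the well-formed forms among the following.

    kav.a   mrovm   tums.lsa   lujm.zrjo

0

kav.a — violates constraint 1: word begins with /k/ → ill-formed
mrovm — violates constraint 6: syllable 1 coda /vm/: /v/ (fricative, 2) → /m/ (nasal, 3) does not fall → ill-formed
tums.lsa — violates constraint 3: syllable 2 onset /ls/: /l/ (liquid, 4) → /s/ (fricative, 2) does not rise → ill-formed
lujm.zrjo — violates constraint 5: syllable 2 onset /zrj/ has 3 consonants (> 2) → ill-formed
No form is well-formed → 0.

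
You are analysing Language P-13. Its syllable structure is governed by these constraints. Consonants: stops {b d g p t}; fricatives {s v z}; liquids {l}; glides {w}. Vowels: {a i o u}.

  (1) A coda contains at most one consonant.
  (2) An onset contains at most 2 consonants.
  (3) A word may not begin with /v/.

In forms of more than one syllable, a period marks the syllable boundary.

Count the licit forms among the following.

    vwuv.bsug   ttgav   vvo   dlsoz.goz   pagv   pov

1

vwuv.bsug — violates constraint 3: word begins with /v/ → illicit
ttgav — violates constraint 2: syllable 1 onset /ttg/ has 3 consonants (> 2) → illicit
vvo — violates constraint 3: word begins with /v/ → illicit
dlsoz.goz — violates constraint 2: syllable 1 onset /dls/ has 3 consonants (> 2) → illicit
pagv — violates constraint 1: syllable 1 coda /gv/ has 2 consonants (> 1) → illicit
pov — σ1 onset /p/, coda /v/ ok → licit
Licit: pov → 1.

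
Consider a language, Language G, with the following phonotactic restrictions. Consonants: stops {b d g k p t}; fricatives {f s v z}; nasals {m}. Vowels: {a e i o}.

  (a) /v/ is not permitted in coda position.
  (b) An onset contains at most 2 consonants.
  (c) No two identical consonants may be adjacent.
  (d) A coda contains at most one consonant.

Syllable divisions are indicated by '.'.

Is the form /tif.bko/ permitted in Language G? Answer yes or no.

yes

/tif.bko/ — σ1 onset /t/, coda /f/ ok; σ2 onset /bk/ (2C), coda /∅/ ok → permitted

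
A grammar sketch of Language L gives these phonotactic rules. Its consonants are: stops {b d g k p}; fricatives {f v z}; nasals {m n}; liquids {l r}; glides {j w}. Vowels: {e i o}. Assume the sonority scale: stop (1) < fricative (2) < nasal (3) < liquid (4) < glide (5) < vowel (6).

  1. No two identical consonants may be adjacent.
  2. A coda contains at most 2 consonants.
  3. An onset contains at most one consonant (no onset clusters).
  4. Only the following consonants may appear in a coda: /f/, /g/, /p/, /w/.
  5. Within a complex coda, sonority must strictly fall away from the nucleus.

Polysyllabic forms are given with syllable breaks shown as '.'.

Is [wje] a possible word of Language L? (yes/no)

[wje] — violates constraint 3: syllable 1 onset /wj/ has 2 consonants (> 1) → phonotactically illegal

no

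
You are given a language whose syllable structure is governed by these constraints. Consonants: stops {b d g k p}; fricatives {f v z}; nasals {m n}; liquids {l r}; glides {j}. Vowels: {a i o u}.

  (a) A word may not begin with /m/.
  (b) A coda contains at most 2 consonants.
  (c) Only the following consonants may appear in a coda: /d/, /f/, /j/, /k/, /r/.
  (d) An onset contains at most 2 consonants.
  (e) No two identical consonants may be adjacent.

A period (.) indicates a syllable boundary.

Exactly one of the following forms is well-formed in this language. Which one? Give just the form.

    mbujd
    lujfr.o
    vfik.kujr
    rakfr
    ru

mbujd — violates constraint (a): word begins with /m/ → ill-formed
lujfr.o — violates constraint (b): syllable 1 coda /jfr/ has 3 consonants (> 2) → ill-formed
vfik.kujr — violates constraint (e): adjacent identical consonants /kk/ → ill-formed
rakfr — violates constraint (b): syllable 1 coda /kfr/ has 3 consonants (> 2) → ill-formed
ru — σ1 onset /r/, coda /∅/ ok → well-formed

ru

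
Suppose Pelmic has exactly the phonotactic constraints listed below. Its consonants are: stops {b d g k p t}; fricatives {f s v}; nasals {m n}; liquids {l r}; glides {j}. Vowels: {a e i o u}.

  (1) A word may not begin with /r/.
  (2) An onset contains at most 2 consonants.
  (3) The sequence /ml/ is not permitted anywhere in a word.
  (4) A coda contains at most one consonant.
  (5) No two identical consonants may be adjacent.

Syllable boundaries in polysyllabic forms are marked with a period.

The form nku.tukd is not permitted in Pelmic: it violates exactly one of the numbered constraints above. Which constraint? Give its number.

4

nku.tukd: syllable 2 coda /kd/ has 2 consonants (> 1).
This is a violation of constraint 4: "A coda contains at most one consonant."
The remaining constraints (1, 2, 3, 5) are satisfied.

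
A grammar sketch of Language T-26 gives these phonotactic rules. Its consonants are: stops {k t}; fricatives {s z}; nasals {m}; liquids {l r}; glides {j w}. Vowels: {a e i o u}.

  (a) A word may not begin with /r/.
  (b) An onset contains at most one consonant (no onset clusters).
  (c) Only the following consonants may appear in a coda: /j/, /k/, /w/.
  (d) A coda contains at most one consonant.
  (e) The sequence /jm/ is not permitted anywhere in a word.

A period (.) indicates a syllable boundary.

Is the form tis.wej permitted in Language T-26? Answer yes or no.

tis.wej — violates constraint (c): syllable 1 coda contains /s/, which is not a licensed coda consonant → not permitted

no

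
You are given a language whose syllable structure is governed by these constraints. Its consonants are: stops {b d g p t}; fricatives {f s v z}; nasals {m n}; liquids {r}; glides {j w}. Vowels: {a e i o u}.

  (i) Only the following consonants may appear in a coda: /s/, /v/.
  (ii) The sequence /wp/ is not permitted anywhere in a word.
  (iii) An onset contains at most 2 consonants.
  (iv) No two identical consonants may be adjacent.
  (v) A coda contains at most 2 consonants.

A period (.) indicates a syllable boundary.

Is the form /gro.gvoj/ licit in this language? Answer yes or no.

/gro.gvoj/ — violates constraint (i): syllable 2 coda contains /j/, which is not a licensed coda consonant → illicit

no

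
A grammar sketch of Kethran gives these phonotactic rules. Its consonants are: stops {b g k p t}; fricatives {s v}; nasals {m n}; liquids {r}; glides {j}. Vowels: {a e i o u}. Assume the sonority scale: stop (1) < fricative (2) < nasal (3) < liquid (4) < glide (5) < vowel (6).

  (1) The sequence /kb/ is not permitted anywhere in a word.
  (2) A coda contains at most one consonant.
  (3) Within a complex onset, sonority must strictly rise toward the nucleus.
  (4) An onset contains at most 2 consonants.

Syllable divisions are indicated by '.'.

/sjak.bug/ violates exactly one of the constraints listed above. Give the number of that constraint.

/sjak.bug/: contains banned sequence /kb/.
This is a violation of constraint 1: "The sequence /kb/ is not permitted anywhere in a word."
The remaining constraints (2, 3, 4) are satisfied.

1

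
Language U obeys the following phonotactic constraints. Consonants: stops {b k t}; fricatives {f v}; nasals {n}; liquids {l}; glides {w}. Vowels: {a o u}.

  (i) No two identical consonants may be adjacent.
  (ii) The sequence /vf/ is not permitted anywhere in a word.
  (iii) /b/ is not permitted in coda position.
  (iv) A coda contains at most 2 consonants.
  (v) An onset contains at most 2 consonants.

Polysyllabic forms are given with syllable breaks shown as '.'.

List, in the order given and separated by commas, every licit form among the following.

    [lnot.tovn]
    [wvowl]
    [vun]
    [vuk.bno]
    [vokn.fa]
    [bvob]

[wvowl], [vun], [vuk.bno], [vokn.fa]

[lnot.tovn] — violates constraint (i): adjacent identical consonants /tt/ → illicit
[wvowl] — σ1 onset /wv/ (2C), coda /wl/ (2C) ok → licit
[vun] — σ1 onset /v/, coda /n/ ok → licit
[vuk.bno] — σ1 onset /v/, coda /k/ ok; σ2 onset /bn/ (2C), coda /∅/ ok → licit
[vokn.fa] — σ1 onset /v/, coda /kn/ (2C) ok; σ2 onset /f/, coda /∅/ ok → licit
[bvob] — violates constraint (iii): syllable 1 coda contains /b/ → illicit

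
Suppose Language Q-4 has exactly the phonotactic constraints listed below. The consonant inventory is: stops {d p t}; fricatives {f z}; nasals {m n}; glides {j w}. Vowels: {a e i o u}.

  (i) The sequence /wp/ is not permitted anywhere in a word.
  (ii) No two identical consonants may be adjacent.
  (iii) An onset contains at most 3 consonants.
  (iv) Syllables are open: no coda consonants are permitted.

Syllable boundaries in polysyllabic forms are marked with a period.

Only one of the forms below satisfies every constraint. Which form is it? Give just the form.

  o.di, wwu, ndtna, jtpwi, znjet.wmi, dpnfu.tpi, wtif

o.di — σ1 onset /∅/, coda /∅/ ok; σ2 onset /d/, coda /∅/ ok → phonotactically legal
wwu — violates constraint (ii): adjacent identical consonants /ww/ → phonotactically illegal
ndtna — violates constraint (iii): syllable 1 onset /ndtn/ has 4 consonants (> 3) → phonotactically illegal
jtpwi — violates constraint (iii): syllable 1 onset /jtpw/ has 4 consonants (> 3) → phonotactically illegal
znjet.wmi — violates constraint (iv): syllable 1 coda /t/ has 1 consonant (> 0) → phonotactically illegal
dpnfu.tpi — violates constraint (iii): syllable 1 onset /dpnf/ has 4 consonants (> 3) → phonotactically illegal
wtif — violates constraint (iv): syllable 1 coda /f/ has 1 consonant (> 0) → phonotactically illegal

o.di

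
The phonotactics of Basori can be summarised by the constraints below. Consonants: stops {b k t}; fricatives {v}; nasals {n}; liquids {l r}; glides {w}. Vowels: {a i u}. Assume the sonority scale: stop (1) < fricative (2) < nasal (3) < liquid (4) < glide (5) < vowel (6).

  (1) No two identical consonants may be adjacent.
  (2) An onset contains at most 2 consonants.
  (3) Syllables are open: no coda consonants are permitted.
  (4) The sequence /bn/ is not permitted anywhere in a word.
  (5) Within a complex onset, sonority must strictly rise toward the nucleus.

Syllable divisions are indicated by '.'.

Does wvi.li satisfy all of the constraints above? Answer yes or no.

wvi.li — violates constraint 5: syllable 1 onset /wv/: /w/ (glide, 5) → /v/ (fricative, 2) does not rise → not permitted

no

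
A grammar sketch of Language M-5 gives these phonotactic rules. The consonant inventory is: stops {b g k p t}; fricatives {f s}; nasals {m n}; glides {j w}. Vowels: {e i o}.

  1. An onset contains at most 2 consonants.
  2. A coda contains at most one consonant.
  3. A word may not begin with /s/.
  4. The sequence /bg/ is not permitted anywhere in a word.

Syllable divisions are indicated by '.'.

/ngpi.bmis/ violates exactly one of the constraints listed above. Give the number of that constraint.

/ngpi.bmis/: syllable 1 onset /ngp/ has 3 consonants (> 2).
This is a violation of constraint 1: "An onset contains at most 2 consonants."
The remaining constraints (2, 3, 4) are satisfied.

1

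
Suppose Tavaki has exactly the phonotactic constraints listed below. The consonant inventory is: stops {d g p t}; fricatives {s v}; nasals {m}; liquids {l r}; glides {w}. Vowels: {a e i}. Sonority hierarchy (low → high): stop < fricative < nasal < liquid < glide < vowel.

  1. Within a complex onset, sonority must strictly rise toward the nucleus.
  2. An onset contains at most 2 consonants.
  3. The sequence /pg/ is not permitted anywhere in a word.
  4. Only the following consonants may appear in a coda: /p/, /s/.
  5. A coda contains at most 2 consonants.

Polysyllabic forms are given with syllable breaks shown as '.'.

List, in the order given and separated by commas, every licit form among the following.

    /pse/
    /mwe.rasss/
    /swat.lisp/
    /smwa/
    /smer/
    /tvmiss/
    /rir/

/pse/

/pse/ — σ1 onset /ps/ (1→2 rises), coda /∅/ ok → licit
/mwe.rasss/ — violates constraint 5: syllable 2 coda /sss/ has 3 consonants (> 2) → illicit
/swat.lisp/ — violates constraint 4: syllable 1 coda contains /t/, which is not a licensed coda consonant → illicit
/smwa/ — violates constraint 2: syllable 1 onset /smw/ has 3 consonants (> 2) → illicit
/smer/ — violates constraint 4: syllable 1 coda contains /r/, which is not a licensed coda consonant → illicit
/tvmiss/ — violates constraint 2: syllable 1 onset /tvm/ has 3 consonants (> 2) → illicit
/rir/ — violates constraint 4: syllable 1 coda contains /r/, which is not a licensed coda consonant → illicit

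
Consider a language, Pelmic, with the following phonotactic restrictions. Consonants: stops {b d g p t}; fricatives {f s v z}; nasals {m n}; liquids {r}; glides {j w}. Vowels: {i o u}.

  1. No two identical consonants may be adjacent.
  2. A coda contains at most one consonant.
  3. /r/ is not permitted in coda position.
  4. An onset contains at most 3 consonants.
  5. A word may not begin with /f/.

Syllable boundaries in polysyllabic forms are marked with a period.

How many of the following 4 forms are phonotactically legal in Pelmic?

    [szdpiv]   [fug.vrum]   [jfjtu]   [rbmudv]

0

[szdpiv] — violates constraint 4: syllable 1 onset /szdp/ has 4 consonants (> 3) → phonotactically illegal
[fug.vrum] — violates constraint 5: word begins with /f/ → phonotactically illegal
[jfjtu] — violates constraint 4: syllable 1 onset /jfjt/ has 4 consonants (> 3) → phonotactically illegal
[rbmudv] — violates constraint 2: syllable 1 coda /dv/ has 2 consonants (> 1) → phonotactically illegal
No form is phonotactically legal → 0.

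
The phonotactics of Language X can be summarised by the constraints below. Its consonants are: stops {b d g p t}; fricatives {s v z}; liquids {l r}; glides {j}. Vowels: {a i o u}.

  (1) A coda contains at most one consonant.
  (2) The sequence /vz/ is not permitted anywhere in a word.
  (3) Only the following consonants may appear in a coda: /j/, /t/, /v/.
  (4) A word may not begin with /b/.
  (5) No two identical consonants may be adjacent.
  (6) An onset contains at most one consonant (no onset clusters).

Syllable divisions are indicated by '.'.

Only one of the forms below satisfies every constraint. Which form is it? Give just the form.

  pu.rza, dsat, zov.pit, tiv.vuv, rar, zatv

zov.pit

pu.rza — violates constraint 6: syllable 2 onset /rz/ has 2 consonants (> 1) → not permitted
dsat — violates constraint 6: syllable 1 onset /ds/ has 2 consonants (> 1) → not permitted
zov.pit — σ1 onset /z/, coda /v/ ok; σ2 onset /p/, coda /t/ ok → permitted
tiv.vuv — violates constraint 5: adjacent identical consonants /vv/ → not permitted
rar — violates constraint 3: syllable 1 coda contains /r/, which is not a licensed coda consonant → not permitted
zatv — violates constraint 1: syllable 1 coda /tv/ has 2 consonants (> 1) → not permitted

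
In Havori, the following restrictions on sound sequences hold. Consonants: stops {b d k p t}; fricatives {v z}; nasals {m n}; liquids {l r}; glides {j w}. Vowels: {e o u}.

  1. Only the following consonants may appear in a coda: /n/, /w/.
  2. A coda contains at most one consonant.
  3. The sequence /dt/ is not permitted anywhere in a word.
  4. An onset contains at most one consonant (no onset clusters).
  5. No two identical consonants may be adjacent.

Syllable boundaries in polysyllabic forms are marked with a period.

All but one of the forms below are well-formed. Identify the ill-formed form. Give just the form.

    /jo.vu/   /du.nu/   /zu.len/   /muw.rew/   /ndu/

/jo.vu/ — σ1 onset /j/, coda /∅/ ok; σ2 onset /v/, coda /∅/ ok → well-formed
/du.nu/ — σ1 onset /d/, coda /∅/ ok; σ2 onset /n/, coda /∅/ ok → well-formed
/zu.len/ — σ1 onset /z/, coda /∅/ ok; σ2 onset /l/, coda /n/ ok → well-formed
/muw.rew/ — σ1 onset /m/, coda /w/ ok; σ2 onset /r/, coda /w/ ok → well-formed
/ndu/ — violates constraint 4: syllable 1 onset /nd/ has 2 consonants (> 1) → ill-formed

/ndu/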